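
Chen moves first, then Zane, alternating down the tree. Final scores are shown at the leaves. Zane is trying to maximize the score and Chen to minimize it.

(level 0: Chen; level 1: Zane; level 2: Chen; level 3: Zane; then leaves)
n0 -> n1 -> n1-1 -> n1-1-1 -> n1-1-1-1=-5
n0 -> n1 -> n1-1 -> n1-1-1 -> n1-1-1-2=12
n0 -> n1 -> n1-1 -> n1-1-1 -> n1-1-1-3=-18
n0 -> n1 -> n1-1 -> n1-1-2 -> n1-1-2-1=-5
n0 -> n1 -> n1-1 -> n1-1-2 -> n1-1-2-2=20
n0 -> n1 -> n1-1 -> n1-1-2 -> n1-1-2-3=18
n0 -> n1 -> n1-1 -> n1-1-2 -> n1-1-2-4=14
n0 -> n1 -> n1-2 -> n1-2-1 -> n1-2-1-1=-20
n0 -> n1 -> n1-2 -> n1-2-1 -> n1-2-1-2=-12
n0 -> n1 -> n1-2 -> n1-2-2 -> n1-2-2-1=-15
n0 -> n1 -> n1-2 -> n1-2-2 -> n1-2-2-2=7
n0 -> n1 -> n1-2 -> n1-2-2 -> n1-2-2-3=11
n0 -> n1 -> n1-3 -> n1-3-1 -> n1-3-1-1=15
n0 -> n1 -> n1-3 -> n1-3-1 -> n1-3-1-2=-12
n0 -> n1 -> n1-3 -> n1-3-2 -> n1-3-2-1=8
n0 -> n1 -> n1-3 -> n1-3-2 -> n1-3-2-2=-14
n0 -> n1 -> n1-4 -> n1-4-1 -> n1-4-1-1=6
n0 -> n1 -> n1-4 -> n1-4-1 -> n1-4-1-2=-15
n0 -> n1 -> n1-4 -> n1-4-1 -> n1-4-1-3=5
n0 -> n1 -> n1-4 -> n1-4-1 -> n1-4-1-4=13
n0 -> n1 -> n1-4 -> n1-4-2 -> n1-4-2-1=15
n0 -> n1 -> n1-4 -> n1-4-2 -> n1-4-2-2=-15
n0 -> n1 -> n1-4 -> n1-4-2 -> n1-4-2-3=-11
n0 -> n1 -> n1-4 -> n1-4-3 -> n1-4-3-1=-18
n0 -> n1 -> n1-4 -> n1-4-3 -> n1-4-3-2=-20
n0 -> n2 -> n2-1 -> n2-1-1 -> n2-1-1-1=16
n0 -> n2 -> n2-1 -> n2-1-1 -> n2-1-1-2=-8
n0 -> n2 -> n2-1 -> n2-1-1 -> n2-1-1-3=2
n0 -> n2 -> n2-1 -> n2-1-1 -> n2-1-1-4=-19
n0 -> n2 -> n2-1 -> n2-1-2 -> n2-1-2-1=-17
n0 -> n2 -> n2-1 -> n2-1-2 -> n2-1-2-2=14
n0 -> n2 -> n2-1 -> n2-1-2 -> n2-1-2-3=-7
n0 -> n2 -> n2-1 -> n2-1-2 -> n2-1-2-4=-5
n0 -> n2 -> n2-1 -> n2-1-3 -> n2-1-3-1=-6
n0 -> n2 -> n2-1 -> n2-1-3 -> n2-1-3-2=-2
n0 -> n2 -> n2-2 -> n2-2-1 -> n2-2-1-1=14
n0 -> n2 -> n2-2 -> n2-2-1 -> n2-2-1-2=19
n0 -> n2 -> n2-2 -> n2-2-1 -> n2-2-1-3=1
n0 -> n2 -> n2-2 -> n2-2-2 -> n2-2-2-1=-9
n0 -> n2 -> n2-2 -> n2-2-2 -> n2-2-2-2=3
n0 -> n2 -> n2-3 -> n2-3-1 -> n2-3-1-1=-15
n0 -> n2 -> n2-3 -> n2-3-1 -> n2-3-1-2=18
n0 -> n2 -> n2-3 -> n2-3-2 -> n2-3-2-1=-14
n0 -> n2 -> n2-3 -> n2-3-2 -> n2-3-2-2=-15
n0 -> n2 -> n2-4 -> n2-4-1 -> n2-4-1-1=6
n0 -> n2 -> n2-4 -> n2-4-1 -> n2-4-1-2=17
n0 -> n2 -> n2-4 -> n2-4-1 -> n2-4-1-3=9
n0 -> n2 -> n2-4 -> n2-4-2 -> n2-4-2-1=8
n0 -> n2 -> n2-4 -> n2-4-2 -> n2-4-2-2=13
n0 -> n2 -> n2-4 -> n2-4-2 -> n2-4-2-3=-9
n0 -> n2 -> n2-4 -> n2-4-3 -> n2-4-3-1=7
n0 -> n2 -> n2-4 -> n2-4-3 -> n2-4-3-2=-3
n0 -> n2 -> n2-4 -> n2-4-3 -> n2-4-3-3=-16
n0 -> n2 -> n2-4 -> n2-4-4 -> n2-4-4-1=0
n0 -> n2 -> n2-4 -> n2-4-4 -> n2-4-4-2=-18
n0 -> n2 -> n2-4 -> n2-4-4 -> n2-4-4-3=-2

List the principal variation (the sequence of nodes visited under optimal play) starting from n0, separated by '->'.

n1-1-1 (Zane): max(-5, 12, -18) = 12
n1-1-2 (Zane): max(-5, 20, 18, 14) = 20
n1-1 (Chen): min(12, 20) = 12
n1-2-1 (Zane): max(-20, -12) = -12
n1-2-2 (Zane): max(-15, 7, 11) = 11
n1-2 (Chen): min(-12, 11) = -12
n1-3-1 (Zane): max(15, -12) = 15
n1-3-2 (Zane): max(8, -14) = 8
n1-3 (Chen): min(15, 8) = 8
n1-4-1 (Zane): max(6, -15, 5, 13) = 13
n1-4-2 (Zane): max(15, -15, -11) = 15
n1-4-3 (Zane): max(-18, -20) = -18
n1-4 (Chen): min(13, 15, -18) = -18
n1 (Zane): max(12, -12, 8, -18) = 12
n2-1-1 (Zane): max(16, -8, 2, -19) = 16
n2-1-2 (Zane): max(-17, 14, -7, -5) = 14
n2-1-3 (Zane): max(-6, -2) = -2
n2-1 (Chen): min(16, 14, -2) = -2
n2-2-1 (Zane): max(14, 19, 1) = 19
n2-2-2 (Zane): max(-9, 3) = 3
n2-2 (Chen): min(19, 3) = 3
n2-3-1 (Zane): max(-15, 18) = 18
n2-3-2 (Zane): max(-14, -15) = -14
n2-3 (Chen): min(18, -14) = -14
n2-4-1 (Zane): max(6, 17, 9) = 17
n2-4-2 (Zane): max(8, 13, -9) = 13
n2-4-3 (Zane): max(7, -3, -16) = 7
n2-4-4 (Zane): max(0, -18, -2) = 0
n2-4 (Chen): min(17, 13, 7, 0) = 0
n2 (Zane): max(-2, 3, -14, 0) = 3
n0 (Chen): min(12, 3) = 3
At n0, Chen picks n2 (lowest: 3).
At n2, Zane picks n2-2 (highest: 3).
At n2-2, Chen picks n2-2-2 (lowest: 3).
At n2-2-2, Zane picks n2-2-2-2 (highest: 3).
Terminal value 3.

n0 -> n2 -> n2-2 -> n2-2-2 -> n2-2-2-2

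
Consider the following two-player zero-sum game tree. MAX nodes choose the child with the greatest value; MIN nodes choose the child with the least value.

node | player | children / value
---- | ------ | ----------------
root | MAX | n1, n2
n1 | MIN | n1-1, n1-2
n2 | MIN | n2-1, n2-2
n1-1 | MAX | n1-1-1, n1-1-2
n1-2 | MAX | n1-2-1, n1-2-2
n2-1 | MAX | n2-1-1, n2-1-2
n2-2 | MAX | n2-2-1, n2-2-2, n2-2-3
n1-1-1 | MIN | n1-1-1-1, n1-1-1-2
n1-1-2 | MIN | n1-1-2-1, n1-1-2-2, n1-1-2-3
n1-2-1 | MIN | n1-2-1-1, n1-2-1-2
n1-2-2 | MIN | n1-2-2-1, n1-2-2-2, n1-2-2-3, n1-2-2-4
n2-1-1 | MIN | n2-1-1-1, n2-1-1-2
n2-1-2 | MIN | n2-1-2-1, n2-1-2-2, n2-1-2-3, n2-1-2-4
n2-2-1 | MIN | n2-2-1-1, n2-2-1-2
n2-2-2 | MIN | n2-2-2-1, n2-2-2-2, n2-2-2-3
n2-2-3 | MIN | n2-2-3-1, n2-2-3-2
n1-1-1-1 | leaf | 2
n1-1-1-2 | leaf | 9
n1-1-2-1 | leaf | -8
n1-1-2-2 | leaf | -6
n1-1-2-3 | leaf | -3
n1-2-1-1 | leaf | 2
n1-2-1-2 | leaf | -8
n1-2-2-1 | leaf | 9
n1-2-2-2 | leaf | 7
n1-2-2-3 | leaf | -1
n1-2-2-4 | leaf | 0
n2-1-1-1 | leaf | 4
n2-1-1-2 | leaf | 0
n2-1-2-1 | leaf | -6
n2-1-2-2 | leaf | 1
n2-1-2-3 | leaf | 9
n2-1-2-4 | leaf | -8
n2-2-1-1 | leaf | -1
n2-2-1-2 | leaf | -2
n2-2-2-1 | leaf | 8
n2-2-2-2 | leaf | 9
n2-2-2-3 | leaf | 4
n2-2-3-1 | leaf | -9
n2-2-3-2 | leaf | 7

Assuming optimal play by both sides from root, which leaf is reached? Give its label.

n2-1-1-2

n1-1-1 (MIN): min(2, 9) = 2
n1-1-2 (MIN): min(-8, -6, -3) = -8
n1-1 (MAX): max(2, -8) = 2
n1-2-1 (MIN): min(2, -8) = -8
n1-2-2 (MIN): min(9, 7, -1, 0) = -1
n1-2 (MAX): max(-8, -1) = -1
n1 (MIN): min(2, -1) = -1
n2-1-1 (MIN): min(4, 0) = 0
n2-1-2 (MIN): min(-6, 1, 9, -8) = -8
n2-1 (MAX): max(0, -8) = 0
n2-2-1 (MIN): min(-1, -2) = -2
n2-2-2 (MIN): min(8, 9, 4) = 4
n2-2-3 (MIN): min(-9, 7) = -9
n2-2 (MAX): max(-2, 4, -9) = 4
n2 (MIN): min(0, 4) = 0
root (MAX): max(-1, 0) = 0
At root, MAX picks n2 (highest: 0).
At n2, MIN picks n2-1 (lowest: 0).
At n2-1, MAX picks n2-1-1 (highest: 0).
At n2-1-1, MIN picks n2-1-1-2 (lowest: 0).
Terminal value 0.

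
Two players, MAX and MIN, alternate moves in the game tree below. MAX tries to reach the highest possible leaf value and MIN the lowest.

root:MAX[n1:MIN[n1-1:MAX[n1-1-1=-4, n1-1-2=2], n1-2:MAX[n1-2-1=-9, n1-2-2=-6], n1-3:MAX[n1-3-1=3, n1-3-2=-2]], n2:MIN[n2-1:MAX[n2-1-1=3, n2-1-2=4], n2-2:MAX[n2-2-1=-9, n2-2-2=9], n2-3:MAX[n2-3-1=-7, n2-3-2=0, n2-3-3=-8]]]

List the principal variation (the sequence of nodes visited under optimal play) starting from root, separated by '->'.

root -> n2 -> n2-3 -> n2-3-2

n1-1 (MAX): max(-4, 2) = 2
n1-2 (MAX): max(-9, -6) = -6
n1-3 (MAX): max(3, -2) = 3
n1 (MIN): min(2, -6, 3) = -6
n2-1 (MAX): max(3, 4) = 4
n2-2 (MAX): max(-9, 9) = 9
n2-3 (MAX): max(-7, 0, -8) = 0
n2 (MIN): min(4, 9, 0) = 0
root (MAX): max(-6, 0) = 0
At root, MAX picks n2 (highest: 0).
At n2, MIN picks n2-3 (lowest: 0).
At n2-3, MAX picks n2-3-2 (highest: 0).
Terminal value 0.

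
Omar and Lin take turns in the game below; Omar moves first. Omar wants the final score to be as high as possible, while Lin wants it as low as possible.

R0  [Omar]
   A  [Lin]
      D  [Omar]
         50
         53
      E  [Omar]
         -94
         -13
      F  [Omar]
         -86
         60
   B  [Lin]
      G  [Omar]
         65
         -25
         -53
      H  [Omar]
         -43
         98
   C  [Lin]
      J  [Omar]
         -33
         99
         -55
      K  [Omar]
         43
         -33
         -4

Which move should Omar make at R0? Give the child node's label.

B

D (Omar): max(50, 53) = 53
E (Omar): max(-94, -13) = -13
F (Omar): max(-86, 60) = 60
A (Lin): min(53, -13, 60) = -13
G (Omar): max(65, -25, -53) = 65
H (Omar): max(-43, 98) = 98
B (Lin): min(65, 98) = 65
J (Omar): max(-33, 99, -55) = 99
K (Omar): max(43, -33, -4) = 43
C (Lin): min(99, 43) = 43
R0 (Omar): max(-13, 65, 43) = 65
Omar at R0 wants the highest of {A=-13, B=65, C=43}, so chooses B.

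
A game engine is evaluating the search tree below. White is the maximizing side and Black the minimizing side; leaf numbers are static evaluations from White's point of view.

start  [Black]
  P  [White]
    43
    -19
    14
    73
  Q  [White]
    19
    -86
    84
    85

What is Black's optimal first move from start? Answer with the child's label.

P

P (White): max(43, -19, 14, 73) = 73
Q (White): max(19, -86, 84, 85) = 85
start (Black): min(73, 85) = 73
Black at start wants the lowest of {P=73, Q=85}, so chooses P.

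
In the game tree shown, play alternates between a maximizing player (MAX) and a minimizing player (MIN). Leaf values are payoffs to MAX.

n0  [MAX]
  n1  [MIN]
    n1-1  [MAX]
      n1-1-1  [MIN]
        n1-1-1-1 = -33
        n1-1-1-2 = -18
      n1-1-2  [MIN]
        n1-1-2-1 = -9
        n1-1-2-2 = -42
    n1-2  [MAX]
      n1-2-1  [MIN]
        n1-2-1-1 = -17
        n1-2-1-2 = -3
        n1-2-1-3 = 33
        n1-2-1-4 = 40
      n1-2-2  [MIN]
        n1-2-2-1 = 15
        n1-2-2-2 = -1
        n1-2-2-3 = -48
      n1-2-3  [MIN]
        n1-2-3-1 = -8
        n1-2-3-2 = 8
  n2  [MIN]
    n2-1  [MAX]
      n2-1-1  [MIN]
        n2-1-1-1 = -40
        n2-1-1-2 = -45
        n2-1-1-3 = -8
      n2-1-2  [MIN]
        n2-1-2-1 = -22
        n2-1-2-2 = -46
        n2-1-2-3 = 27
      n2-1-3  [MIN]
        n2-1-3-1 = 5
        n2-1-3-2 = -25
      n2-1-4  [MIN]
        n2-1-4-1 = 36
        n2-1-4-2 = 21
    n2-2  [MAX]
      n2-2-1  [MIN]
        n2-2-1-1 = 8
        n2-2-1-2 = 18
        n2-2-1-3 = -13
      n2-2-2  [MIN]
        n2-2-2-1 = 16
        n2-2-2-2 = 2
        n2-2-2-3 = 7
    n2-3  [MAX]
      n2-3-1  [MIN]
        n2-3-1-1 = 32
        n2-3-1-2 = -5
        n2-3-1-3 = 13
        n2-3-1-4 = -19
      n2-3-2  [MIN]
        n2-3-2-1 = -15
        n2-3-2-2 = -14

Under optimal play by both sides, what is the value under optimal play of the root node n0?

n1-1-1 (MIN): min(-33, -18) = -33
n1-1-2 (MIN): min(-9, -42) = -42
n1-1 (MAX): max(-33, -42) = -33
n1-2-1 (MIN): min(-17, -3, 33, 40) = -17
n1-2-2 (MIN): min(15, -1, -48) = -48
n1-2-3 (MIN): min(-8, 8) = -8
n1-2 (MAX): max(-17, -48, -8) = -8
n1 (MIN): min(-33, -8) = -33
n2-1-1 (MIN): min(-40, -45, -8) = -45
n2-1-2 (MIN): min(-22, -46, 27) = -46
n2-1-3 (MIN): min(5, -25) = -25
n2-1-4 (MIN): min(36, 21) = 21
n2-1 (MAX): max(-45, -46, -25, 21) = 21
n2-2-1 (MIN): min(8, 18, -13) = -13
n2-2-2 (MIN): min(16, 2, 7) = 2
n2-2 (MAX): max(-13, 2) = 2
n2-3-1 (MIN): min(32, -5, 13, -19) = -19
n2-3-2 (MIN): min(-15, -14) = -15
n2-3 (MAX): max(-19, -15) = -15
n2 (MIN): min(21, 2, -15) = -15
n0 (MAX): max(-33, -15) = -15

-15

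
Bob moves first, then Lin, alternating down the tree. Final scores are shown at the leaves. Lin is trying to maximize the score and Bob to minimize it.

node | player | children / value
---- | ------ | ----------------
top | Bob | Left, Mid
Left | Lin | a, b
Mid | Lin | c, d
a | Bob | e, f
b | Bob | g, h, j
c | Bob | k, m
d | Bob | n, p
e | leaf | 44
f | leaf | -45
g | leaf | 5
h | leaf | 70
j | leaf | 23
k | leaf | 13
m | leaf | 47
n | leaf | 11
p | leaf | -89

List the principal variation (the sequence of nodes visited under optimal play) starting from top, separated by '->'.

top -> Left -> b -> g

a (Bob): min(44, -45) = -45
b (Bob): min(5, 70, 23) = 5
Left (Lin): max(-45, 5) = 5
c (Bob): min(13, 47) = 13
d (Bob): min(11, -89) = -89
Mid (Lin): max(13, -89) = 13
top (Bob): min(5, 13) = 5
At top, Bob picks Left (lowest: 5).
At Left, Lin picks b (highest: 5).
At b, Bob picks g (lowest: 5).
Terminal value 5.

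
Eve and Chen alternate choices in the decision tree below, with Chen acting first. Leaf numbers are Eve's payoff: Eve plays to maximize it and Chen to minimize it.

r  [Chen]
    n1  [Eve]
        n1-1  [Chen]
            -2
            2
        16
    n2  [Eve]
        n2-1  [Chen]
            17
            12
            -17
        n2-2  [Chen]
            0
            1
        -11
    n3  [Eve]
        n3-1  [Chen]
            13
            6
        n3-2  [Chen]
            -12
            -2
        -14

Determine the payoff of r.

n1-1 (Chen): min(-2, 2) = -2
n1 (Eve): max(-2, 16) = 16
n2-1 (Chen): min(17, 12, -17) = -17
n2-2 (Chen): min(0, 1) = 0
n2 (Eve): max(-17, 0, -11) = 0
n3-1 (Chen): min(13, 6) = 6
n3-2 (Chen): min(-12, -2) = -12
n3 (Eve): max(6, -12, -14) = 6
r (Chen): min(16, 0, 6) = 0

0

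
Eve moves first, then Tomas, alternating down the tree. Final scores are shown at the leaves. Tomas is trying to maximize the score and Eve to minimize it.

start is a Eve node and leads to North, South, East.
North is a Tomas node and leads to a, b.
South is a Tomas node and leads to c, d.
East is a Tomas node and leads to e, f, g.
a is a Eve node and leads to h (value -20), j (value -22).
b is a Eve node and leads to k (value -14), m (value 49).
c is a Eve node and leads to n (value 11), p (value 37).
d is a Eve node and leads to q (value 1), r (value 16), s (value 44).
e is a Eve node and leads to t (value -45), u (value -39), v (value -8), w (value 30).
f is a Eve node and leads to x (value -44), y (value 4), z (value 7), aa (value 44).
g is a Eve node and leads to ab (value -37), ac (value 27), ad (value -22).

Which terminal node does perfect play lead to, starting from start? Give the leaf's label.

ab

a (Eve): min(-20, -22) = -22
b (Eve): min(-14, 49) = -14
North (Tomas): max(-22, -14) = -14
c (Eve): min(11, 37) = 11
d (Eve): min(1, 16, 44) = 1
South (Tomas): max(11, 1) = 11
e (Eve): min(-45, -39, -8, 30) = -45
f (Eve): min(-44, 4, 7, 44) = -44
g (Eve): min(-37, 27, -22) = -37
East (Tomas): max(-45, -44, -37) = -37
start (Eve): min(-14, 11, -37) = -37
At start, Eve picks East (lowest: -37).
At East, Tomas picks g (highest: -37).
At g, Eve picks ab (lowest: -37).
Terminal value -37.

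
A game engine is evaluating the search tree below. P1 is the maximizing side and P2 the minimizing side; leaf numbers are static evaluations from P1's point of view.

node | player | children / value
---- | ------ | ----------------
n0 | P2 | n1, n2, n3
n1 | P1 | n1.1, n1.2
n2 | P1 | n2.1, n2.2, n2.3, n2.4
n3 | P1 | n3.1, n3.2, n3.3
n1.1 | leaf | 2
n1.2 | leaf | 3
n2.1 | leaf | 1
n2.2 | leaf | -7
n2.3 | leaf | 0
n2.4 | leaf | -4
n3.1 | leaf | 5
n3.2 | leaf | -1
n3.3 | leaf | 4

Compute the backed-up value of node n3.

5

n3 (P1): max(5, -1, 4) = 5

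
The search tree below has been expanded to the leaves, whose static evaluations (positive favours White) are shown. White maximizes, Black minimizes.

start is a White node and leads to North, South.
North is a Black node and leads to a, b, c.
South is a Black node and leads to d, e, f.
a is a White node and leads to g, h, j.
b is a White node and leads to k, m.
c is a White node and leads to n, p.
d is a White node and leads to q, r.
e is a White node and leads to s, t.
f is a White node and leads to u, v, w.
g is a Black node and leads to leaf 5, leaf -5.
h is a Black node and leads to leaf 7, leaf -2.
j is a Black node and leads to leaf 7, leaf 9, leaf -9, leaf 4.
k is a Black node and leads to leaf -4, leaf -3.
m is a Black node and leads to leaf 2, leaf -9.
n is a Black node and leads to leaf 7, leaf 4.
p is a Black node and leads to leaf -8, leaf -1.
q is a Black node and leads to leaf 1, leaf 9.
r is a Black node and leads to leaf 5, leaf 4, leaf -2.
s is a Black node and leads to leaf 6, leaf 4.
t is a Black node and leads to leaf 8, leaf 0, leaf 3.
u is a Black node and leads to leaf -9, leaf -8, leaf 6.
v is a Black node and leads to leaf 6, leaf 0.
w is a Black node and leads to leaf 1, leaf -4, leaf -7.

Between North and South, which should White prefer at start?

g (Black): min(5, -5) = -5
h (Black): min(7, -2) = -2
j (Black): min(7, 9, -9, 4) = -9
a (White): max(-5, -2, -9) = -2
k (Black): min(-4, -3) = -4
m (Black): min(2, -9) = -9
b (White): max(-4, -9) = -4
n (Black): min(7, 4) = 4
p (Black): min(-8, -1) = -8
c (White): max(4, -8) = 4
North (Black): min(-2, -4, 4) = -4
q (Black): min(1, 9) = 1
r (Black): min(5, 4, -2) = -2
d (White): max(1, -2) = 1
s (Black): min(6, 4) = 4
t (Black): min(8, 0, 3) = 0
e (White): max(4, 0) = 4
u (Black): min(-9, -8, 6) = -9
v (Black): min(6, 0) = 0
w (Black): min(1, -4, -7) = -7
f (White): max(-9, 0, -7) = 0
South (Black): min(1, 4, 0) = 0
White prefers the higher value; North=-4, South=0. South is better since 0 > -4.

South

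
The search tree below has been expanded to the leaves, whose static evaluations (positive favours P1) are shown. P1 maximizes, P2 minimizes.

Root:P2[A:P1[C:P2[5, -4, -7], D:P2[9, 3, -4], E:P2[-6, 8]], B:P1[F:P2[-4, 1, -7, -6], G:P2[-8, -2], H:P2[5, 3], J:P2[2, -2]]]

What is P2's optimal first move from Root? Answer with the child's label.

C (P2): min(5, -4, -7) = -7
D (P2): min(9, 3, -4) = -4
E (P2): min(-6, 8) = -6
A (P1): max(-7, -4, -6) = -4
F (P2): min(-4, 1, -7, -6) = -7
G (P2): min(-8, -2) = -8
H (P2): min(5, 3) = 3
J (P2): min(2, -2) = -2
B (P1): max(-7, -8, 3, -2) = 3
Root (P2): min(-4, 3) = -4
P2 at Root wants the lowest of {A=-4, B=3}, so chooses A.

A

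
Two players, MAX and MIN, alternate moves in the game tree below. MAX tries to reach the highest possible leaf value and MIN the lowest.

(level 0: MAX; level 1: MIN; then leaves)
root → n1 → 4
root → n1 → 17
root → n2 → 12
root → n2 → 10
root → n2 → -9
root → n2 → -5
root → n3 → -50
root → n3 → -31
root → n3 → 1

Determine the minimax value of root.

4

n1 (MIN): min(4, 17) = 4
n2 (MIN): min(12, 10, -9, -5) = -9
n3 (MIN): min(-50, -31, 1) = -50
root (MAX): max(4, -9, -50) = 4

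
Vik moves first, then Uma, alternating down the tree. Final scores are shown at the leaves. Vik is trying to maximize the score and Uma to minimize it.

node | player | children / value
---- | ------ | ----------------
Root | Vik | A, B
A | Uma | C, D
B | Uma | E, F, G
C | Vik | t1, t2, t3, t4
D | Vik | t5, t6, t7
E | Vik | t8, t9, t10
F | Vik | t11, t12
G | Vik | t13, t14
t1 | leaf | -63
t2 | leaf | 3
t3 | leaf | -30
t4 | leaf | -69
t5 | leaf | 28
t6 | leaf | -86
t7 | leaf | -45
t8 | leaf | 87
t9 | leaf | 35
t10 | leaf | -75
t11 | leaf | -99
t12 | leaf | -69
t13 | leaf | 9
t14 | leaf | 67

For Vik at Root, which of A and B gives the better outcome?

C (Vik): max(-63, 3, -30, -69) = 3
D (Vik): max(28, -86, -45) = 28
A (Uma): min(3, 28) = 3
E (Vik): max(87, 35, -75) = 87
F (Vik): max(-99, -69) = -69
G (Vik): max(9, 67) = 67
B (Uma): min(87, -69, 67) = -69
Vik prefers the higher value; A=3, B=-69. A is better since 3 > -69.

A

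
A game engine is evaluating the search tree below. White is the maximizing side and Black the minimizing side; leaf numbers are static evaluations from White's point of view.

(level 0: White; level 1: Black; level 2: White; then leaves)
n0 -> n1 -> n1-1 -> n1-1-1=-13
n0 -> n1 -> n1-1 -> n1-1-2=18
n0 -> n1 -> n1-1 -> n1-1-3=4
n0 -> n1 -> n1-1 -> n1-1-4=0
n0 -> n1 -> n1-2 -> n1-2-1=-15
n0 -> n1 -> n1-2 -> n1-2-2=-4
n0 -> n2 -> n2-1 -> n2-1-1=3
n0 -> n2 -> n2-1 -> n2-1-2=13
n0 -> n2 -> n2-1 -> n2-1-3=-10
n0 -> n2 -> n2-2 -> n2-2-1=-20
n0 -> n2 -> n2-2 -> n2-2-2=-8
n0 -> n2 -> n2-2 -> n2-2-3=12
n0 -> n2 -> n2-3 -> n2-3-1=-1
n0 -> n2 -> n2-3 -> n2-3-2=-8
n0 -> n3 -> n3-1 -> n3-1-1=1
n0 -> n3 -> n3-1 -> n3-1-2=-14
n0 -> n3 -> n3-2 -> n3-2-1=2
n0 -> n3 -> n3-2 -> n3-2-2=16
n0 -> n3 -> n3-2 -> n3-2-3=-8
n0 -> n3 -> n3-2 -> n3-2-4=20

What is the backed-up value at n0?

n1-1 (White): max(-13, 18, 4, 0) = 18
n1-2 (White): max(-15, -4) = -4
n1 (Black): min(18, -4) = -4
n2-1 (White): max(3, 13, -10) = 13
n2-2 (White): max(-20, -8, 12) = 12
n2-3 (White): max(-1, -8) = -1
n2 (Black): min(13, 12, -1) = -1
n3-1 (White): max(1, -14) = 1
n3-2 (White): max(2, 16, -8, 20) = 20
n3 (Black): min(1, 20) = 1
n0 (White): max(-4, -1, 1) = 1

1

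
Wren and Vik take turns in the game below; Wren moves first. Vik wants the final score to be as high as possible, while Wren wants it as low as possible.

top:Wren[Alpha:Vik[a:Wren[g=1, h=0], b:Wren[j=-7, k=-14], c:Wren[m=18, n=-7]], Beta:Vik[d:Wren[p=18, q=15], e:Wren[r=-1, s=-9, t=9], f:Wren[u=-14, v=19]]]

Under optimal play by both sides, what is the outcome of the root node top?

0

a (Wren): min(1, 0) = 0
b (Wren): min(-7, -14) = -14
c (Wren): min(18, -7) = -7
Alpha (Vik): max(0, -14, -7) = 0
d (Wren): min(18, 15) = 15
e (Wren): min(-1, -9, 9) = -9
f (Wren): min(-14, 19) = -14
Beta (Vik): max(15, -9, -14) = 15
top (Wren): min(0, 15) = 0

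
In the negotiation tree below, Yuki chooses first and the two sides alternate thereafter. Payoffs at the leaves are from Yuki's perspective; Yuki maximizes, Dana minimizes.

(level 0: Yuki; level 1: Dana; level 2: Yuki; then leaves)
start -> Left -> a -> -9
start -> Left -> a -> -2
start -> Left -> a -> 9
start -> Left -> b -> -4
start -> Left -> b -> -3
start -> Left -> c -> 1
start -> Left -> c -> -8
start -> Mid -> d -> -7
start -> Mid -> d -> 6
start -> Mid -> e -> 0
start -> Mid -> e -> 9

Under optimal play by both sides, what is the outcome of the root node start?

a (Yuki): max(-9, -2, 9) = 9
b (Yuki): max(-4, -3) = -3
c (Yuki): max(1, -8) = 1
Left (Dana): min(9, -3, 1) = -3
d (Yuki): max(-7, 6) = 6
e (Yuki): max(0, 9) = 9
Mid (Dana): min(6, 9) = 6
start (Yuki): max(-3, 6) = 6

6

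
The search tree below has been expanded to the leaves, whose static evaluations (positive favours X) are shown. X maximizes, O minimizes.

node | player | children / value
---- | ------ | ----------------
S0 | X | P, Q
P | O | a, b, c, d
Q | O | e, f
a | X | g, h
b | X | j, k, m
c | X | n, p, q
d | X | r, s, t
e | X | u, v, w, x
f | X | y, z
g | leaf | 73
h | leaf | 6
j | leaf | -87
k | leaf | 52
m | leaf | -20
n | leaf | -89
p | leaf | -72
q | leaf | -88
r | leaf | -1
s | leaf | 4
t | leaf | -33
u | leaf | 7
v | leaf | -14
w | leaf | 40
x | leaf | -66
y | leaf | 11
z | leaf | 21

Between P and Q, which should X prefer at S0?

a (X): max(73, 6) = 73
b (X): max(-87, 52, -20) = 52
c (X): max(-89, -72, -88) = -72
d (X): max(-1, 4, -33) = 4
P (O): min(73, 52, -72, 4) = -72
e (X): max(7, -14, 40, -66) = 40
f (X): max(11, 21) = 21
Q (O): min(40, 21) = 21
X prefers the higher value; P=-72, Q=21. Q is better since 21 > -72.

Q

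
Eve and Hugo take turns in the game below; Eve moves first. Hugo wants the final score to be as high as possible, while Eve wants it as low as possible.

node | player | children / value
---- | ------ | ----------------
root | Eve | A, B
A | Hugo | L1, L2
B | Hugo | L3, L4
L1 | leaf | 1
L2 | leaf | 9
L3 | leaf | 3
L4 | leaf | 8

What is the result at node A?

A (Hugo): max(1, 9) = 9

9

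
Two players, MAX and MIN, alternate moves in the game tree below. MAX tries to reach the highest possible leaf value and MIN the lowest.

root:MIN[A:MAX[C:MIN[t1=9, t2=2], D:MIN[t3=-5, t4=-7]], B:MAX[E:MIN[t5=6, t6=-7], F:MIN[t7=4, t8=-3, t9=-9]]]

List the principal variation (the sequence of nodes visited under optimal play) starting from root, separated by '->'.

C (MIN): min(9, 2) = 2
D (MIN): min(-5, -7) = -7
A (MAX): max(2, -7) = 2
E (MIN): min(6, -7) = -7
F (MIN): min(4, -3, -9) = -9
B (MAX): max(-7, -9) = -7
root (MIN): min(2, -7) = -7
At root, MIN picks B (lowest: -7).
At B, MAX picks E (highest: -7).
At E, MIN picks t6 (lowest: -7).
Terminal value -7.

root -> B -> E -> t6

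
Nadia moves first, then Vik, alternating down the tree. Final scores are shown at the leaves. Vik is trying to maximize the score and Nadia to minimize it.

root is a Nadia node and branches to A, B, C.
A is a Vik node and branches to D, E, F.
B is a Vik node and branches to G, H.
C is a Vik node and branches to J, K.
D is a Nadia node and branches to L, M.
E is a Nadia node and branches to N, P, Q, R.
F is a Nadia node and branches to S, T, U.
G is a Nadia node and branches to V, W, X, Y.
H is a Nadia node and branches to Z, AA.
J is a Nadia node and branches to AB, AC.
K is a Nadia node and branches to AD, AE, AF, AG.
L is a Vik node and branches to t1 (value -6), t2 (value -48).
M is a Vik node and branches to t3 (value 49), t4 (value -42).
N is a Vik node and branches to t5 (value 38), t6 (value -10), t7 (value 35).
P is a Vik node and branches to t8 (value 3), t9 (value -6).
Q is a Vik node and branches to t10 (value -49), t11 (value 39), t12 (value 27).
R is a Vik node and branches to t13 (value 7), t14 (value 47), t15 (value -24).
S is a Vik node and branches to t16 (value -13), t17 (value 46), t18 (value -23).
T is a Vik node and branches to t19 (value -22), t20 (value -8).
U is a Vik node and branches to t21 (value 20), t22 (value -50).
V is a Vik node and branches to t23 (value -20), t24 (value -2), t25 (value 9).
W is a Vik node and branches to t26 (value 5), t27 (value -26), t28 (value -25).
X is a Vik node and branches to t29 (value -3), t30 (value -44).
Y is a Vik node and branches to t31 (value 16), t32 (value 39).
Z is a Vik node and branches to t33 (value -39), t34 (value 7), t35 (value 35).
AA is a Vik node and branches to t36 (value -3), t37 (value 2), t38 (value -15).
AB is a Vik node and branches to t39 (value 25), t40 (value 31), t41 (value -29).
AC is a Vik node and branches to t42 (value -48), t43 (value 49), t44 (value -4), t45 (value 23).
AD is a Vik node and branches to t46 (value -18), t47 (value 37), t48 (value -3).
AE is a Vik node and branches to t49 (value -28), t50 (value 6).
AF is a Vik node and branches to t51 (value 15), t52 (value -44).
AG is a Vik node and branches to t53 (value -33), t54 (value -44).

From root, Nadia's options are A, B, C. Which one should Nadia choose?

L (Vik): max(-6, -48) = -6
M (Vik): max(49, -42) = 49
D (Nadia): min(-6, 49) = -6
N (Vik): max(38, -10, 35) = 38
P (Vik): max(3, -6) = 3
Q (Vik): max(-49, 39, 27) = 39
R (Vik): max(7, 47, -24) = 47
E (Nadia): min(38, 3, 39, 47) = 3
S (Vik): max(-13, 46, -23) = 46
T (Vik): max(-22, -8) = -8
U (Vik): max(20, -50) = 20
F (Nadia): min(46, -8, 20) = -8
A (Vik): max(-6, 3, -8) = 3
V (Vik): max(-20, -2, 9) = 9
W (Vik): max(5, -26, -25) = 5
X (Vik): max(-3, -44) = -3
Y (Vik): max(16, 39) = 39
G (Nadia): min(9, 5, -3, 39) = -3
Z (Vik): max(-39, 7, 35) = 35
AA (Vik): max(-3, 2, -15) = 2
H (Nadia): min(35, 2) = 2
B (Vik): max(-3, 2) = 2
AB (Vik): max(25, 31, -29) = 31
AC (Vik): max(-48, 49, -4, 23) = 49
J (Nadia): min(31, 49) = 31
AD (Vik): max(-18, 37, -3) = 37
AE (Vik): max(-28, 6) = 6
AF (Vik): max(15, -44) = 15
AG (Vik): max(-33, -44) = -33
K (Nadia): min(37, 6, 15, -33) = -33
C (Vik): max(31, -33) = 31
root (Nadia): min(3, 2, 31) = 2
Nadia at root wants the lowest of {A=3, B=2, C=31}, so chooses B.

B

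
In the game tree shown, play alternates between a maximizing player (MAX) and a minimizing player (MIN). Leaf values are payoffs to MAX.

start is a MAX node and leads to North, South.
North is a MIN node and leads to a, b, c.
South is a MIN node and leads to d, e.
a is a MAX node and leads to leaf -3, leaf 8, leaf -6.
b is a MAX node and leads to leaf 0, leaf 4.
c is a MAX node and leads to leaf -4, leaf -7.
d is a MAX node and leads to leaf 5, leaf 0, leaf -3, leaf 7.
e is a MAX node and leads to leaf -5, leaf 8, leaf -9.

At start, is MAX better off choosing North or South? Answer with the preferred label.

a (MAX): max(-3, 8, -6) = 8
b (MAX): max(0, 4) = 4
c (MAX): max(-4, -7) = -4
North (MIN): min(8, 4, -4) = -4
d (MAX): max(5, 0, -3, 7) = 7
e (MAX): max(-5, 8, -9) = 8
South (MIN): min(7, 8) = 7
MAX prefers the higher value; North=-4, South=7. South is better since 7 > -4.

South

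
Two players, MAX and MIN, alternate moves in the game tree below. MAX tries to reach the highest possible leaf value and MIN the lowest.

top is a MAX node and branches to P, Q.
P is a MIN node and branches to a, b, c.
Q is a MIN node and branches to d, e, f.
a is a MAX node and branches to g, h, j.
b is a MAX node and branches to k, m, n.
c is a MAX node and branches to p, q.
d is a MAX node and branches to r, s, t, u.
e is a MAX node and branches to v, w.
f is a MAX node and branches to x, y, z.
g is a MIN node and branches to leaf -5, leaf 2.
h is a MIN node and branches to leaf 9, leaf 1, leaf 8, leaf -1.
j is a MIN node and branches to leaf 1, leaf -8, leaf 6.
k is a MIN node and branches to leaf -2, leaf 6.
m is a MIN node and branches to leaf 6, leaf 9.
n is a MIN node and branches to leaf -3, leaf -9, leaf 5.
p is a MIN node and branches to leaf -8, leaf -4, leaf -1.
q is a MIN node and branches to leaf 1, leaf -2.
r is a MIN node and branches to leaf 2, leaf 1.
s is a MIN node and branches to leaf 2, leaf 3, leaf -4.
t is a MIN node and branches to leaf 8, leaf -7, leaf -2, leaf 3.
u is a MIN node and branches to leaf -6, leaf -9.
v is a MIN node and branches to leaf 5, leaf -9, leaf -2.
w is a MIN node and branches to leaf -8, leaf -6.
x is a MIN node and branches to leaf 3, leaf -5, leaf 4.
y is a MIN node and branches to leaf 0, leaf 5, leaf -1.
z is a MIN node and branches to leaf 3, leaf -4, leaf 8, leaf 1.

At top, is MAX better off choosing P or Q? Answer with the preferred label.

P

g (MIN): min(-5, 2) = -5
h (MIN): min(9, 1, 8, -1) = -1
j (MIN): min(1, -8, 6) = -8
a (MAX): max(-5, -1, -8) = -1
k (MIN): min(-2, 6) = -2
m (MIN): min(6, 9) = 6
n (MIN): min(-3, -9, 5) = -9
b (MAX): max(-2, 6, -9) = 6
p (MIN): min(-8, -4, -1) = -8
q (MIN): min(1, -2) = -2
c (MAX): max(-8, -2) = -2
P (MIN): min(-1, 6, -2) = -2
r (MIN): min(2, 1) = 1
s (MIN): min(2, 3, -4) = -4
t (MIN): min(8, -7, -2, 3) = -7
u (MIN): min(-6, -9) = -9
d (MAX): max(1, -4, -7, -9) = 1
v (MIN): min(5, -9, -2) = -9
w (MIN): min(-8, -6) = -8
e (MAX): max(-9, -8) = -8
x (MIN): min(3, -5, 4) = -5
y (MIN): min(0, 5, -1) = -1
z (MIN): min(3, -4, 8, 1) = -4
f (MAX): max(-5, -1, -4) = -1
Q (MIN): min(1, -8, -1) = -8
MAX prefers the higher value; P=-2, Q=-8. P is better since -2 > -8.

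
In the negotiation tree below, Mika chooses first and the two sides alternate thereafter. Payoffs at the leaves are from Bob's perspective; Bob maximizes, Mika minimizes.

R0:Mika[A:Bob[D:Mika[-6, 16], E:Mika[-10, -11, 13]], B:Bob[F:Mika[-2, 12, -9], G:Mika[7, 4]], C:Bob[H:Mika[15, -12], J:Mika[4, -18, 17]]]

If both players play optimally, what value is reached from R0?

-12

D (Mika): min(-6, 16) = -6
E (Mika): min(-10, -11, 13) = -11
A (Bob): max(-6, -11) = -6
F (Mika): min(-2, 12, -9) = -9
G (Mika): min(7, 4) = 4
B (Bob): max(-9, 4) = 4
H (Mika): min(15, -12) = -12
J (Mika): min(4, -18, 17) = -18
C (Bob): max(-12, -18) = -12
R0 (Mika): min(-6, 4, -12) = -12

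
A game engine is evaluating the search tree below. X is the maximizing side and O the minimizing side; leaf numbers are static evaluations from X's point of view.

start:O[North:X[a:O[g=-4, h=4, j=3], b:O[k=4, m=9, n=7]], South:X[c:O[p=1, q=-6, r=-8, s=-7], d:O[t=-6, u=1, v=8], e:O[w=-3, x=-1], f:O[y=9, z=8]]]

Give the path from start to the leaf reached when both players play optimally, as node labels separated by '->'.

start -> North -> b -> k

a (O): min(-4, 4, 3) = -4
b (O): min(4, 9, 7) = 4
North (X): max(-4, 4) = 4
c (O): min(1, -6, -8, -7) = -8
d (O): min(-6, 1, 8) = -6
e (O): min(-3, -1) = -3
f (O): min(9, 8) = 8
South (X): max(-8, -6, -3, 8) = 8
start (O): min(4, 8) = 4
At start, O picks North (lowest: 4).
At North, X picks b (highest: 4).
At b, O picks k (lowest: 4).
Terminal value 4.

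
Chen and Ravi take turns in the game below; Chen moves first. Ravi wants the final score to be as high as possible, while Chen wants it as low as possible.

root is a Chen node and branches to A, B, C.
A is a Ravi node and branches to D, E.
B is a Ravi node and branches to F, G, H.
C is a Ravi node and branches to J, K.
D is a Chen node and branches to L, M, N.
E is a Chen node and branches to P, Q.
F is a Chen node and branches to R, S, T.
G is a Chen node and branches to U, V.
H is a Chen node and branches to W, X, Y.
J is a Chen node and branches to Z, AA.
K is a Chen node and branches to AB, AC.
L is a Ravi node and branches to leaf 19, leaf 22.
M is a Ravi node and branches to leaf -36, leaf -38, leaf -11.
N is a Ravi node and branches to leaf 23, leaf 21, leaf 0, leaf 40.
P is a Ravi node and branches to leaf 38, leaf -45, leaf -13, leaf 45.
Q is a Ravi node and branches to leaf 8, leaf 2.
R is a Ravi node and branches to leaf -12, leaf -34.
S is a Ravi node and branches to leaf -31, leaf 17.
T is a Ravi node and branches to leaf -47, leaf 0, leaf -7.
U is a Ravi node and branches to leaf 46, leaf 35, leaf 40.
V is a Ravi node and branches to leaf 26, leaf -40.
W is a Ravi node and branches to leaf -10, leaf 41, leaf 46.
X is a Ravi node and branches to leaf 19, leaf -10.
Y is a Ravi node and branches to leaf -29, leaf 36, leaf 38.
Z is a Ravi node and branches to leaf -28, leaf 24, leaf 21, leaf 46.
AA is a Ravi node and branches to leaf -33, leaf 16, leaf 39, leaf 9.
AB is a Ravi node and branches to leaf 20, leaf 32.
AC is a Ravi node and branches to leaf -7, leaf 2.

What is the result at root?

8

L (Ravi): max(19, 22) = 22
M (Ravi): max(-36, -38, -11) = -11
N (Ravi): max(23, 21, 0, 40) = 40
D (Chen): min(22, -11, 40) = -11
P (Ravi): max(38, -45, -13, 45) = 45
Q (Ravi): max(8, 2) = 8
E (Chen): min(45, 8) = 8
A (Ravi): max(-11, 8) = 8
R (Ravi): max(-12, -34) = -12
S (Ravi): max(-31, 17) = 17
T (Ravi): max(-47, 0, -7) = 0
F (Chen): min(-12, 17, 0) = -12
U (Ravi): max(46, 35, 40) = 46
V (Ravi): max(26, -40) = 26
G (Chen): min(46, 26) = 26
W (Ravi): max(-10, 41, 46) = 46
X (Ravi): max(19, -10) = 19
Y (Ravi): max(-29, 36, 38) = 38
H (Chen): min(46, 19, 38) = 19
B (Ravi): max(-12, 26, 19) = 26
Z (Ravi): max(-28, 24, 21, 46) = 46
AA (Ravi): max(-33, 16, 39, 9) = 39
J (Chen): min(46, 39) = 39
AB (Ravi): max(20, 32) = 32
AC (Ravi): max(-7, 2) = 2
K (Chen): min(32, 2) = 2
C (Ravi): max(39, 2) = 39
root (Chen): min(8, 26, 39) = 8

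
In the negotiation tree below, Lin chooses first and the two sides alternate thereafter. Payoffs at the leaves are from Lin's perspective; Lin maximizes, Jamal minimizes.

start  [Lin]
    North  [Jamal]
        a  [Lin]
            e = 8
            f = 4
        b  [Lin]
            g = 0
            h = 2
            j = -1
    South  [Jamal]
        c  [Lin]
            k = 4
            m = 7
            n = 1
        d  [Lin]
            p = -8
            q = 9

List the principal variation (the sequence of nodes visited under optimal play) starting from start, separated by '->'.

a (Lin): max(8, 4) = 8
b (Lin): max(0, 2, -1) = 2
North (Jamal): min(8, 2) = 2
c (Lin): max(4, 7, 1) = 7
d (Lin): max(-8, 9) = 9
South (Jamal): min(7, 9) = 7
start (Lin): max(2, 7) = 7
At start, Lin picks South (highest: 7).
At South, Jamal picks c (lowest: 7).
At c, Lin picks m (highest: 7).
Terminal value 7.

start -> South -> c -> m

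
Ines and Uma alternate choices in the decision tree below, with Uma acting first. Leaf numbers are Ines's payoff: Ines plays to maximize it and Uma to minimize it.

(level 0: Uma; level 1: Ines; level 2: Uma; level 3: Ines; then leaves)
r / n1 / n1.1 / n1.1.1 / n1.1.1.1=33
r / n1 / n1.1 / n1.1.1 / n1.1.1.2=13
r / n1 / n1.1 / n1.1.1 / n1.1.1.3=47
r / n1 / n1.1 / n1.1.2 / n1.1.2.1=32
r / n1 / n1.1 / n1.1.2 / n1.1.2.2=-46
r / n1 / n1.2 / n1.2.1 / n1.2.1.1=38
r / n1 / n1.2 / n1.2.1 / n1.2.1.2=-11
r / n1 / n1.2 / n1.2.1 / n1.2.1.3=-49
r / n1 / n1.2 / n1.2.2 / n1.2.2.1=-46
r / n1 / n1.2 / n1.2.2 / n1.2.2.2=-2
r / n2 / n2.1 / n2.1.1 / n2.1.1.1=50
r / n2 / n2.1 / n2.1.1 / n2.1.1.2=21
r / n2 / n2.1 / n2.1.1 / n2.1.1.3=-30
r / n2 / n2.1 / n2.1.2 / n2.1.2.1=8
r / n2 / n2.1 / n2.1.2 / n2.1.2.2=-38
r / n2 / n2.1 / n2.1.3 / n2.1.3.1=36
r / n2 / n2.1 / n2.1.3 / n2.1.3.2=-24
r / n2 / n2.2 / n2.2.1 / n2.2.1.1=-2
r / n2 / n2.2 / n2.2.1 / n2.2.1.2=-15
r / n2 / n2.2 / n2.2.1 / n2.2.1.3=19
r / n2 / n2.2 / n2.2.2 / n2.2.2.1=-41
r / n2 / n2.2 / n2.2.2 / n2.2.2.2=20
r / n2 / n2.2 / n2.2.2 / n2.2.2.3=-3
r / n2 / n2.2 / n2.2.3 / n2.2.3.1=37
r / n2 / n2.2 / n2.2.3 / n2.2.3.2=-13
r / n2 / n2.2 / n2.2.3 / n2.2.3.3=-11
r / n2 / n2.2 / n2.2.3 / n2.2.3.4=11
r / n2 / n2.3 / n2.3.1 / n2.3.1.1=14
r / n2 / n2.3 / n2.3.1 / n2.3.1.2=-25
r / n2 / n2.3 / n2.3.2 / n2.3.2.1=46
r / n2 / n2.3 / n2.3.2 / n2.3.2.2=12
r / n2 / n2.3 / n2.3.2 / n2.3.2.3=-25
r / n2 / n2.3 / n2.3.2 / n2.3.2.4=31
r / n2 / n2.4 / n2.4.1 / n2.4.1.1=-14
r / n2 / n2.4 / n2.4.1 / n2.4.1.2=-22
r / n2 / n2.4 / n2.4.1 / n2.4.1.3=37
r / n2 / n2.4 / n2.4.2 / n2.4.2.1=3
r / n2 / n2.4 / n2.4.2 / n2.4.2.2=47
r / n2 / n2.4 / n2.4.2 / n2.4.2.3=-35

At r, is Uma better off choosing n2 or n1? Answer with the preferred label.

n1

n2.1.1 (Ines): max(50, 21, -30) = 50
n2.1.2 (Ines): max(8, -38) = 8
n2.1.3 (Ines): max(36, -24) = 36
n2.1 (Uma): min(50, 8, 36) = 8
n2.2.1 (Ines): max(-2, -15, 19) = 19
n2.2.2 (Ines): max(-41, 20, -3) = 20
n2.2.3 (Ines): max(37, -13, -11, 11) = 37
n2.2 (Uma): min(19, 20, 37) = 19
n2.3.1 (Ines): max(14, -25) = 14
n2.3.2 (Ines): max(46, 12, -25, 31) = 46
n2.3 (Uma): min(14, 46) = 14
n2.4.1 (Ines): max(-14, -22, 37) = 37
n2.4.2 (Ines): max(3, 47, -35) = 47
n2.4 (Uma): min(37, 47) = 37
n2 (Ines): max(8, 19, 14, 37) = 37
n1.1.1 (Ines): max(33, 13, 47) = 47
n1.1.2 (Ines): max(32, -46) = 32
n1.1 (Uma): min(47, 32) = 32
n1.2.1 (Ines): max(38, -11, -49) = 38
n1.2.2 (Ines): max(-46, -2) = -2
n1.2 (Uma): min(38, -2) = -2
n1 (Ines): max(32, -2) = 32
Uma prefers the lower value; n2=37, n1=32. n1 is better since 32 < 37.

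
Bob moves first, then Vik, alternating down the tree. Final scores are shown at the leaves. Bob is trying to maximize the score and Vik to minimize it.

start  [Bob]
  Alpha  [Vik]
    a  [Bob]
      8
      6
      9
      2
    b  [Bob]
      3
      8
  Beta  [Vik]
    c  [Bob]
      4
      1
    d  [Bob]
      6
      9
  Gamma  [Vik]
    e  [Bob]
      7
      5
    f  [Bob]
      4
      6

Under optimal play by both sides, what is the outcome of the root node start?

8

a (Bob): max(8, 6, 9, 2) = 9
b (Bob): max(3, 8) = 8
Alpha (Vik): min(9, 8) = 8
c (Bob): max(4, 1) = 4
d (Bob): max(6, 9) = 9
Beta (Vik): min(4, 9) = 4
e (Bob): max(7, 5) = 7
f (Bob): max(4, 6) = 6
Gamma (Vik): min(7, 6) = 6
start (Bob): max(8, 4, 6) = 8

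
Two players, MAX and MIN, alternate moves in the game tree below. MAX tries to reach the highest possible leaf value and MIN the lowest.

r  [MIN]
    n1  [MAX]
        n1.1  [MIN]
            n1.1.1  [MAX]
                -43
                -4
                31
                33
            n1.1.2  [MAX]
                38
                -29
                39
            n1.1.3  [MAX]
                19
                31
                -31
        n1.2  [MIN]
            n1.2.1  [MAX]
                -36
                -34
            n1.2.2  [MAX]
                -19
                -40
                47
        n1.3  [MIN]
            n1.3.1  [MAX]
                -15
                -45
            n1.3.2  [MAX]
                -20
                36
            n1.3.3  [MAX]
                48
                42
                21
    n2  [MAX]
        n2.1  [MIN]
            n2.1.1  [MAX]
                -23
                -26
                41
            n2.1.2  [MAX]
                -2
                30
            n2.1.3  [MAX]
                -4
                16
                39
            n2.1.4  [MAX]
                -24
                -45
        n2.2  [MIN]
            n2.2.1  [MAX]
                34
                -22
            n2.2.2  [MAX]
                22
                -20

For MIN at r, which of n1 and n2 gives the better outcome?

n2

n1.1.1 (MAX): max(-43, -4, 31, 33) = 33
n1.1.2 (MAX): max(38, -29, 39) = 39
n1.1.3 (MAX): max(19, 31, -31) = 31
n1.1 (MIN): min(33, 39, 31) = 31
n1.2.1 (MAX): max(-36, -34) = -34
n1.2.2 (MAX): max(-19, -40, 47) = 47
n1.2 (MIN): min(-34, 47) = -34
n1.3.1 (MAX): max(-15, -45) = -15
n1.3.2 (MAX): max(-20, 36) = 36
n1.3.3 (MAX): max(48, 42, 21) = 48
n1.3 (MIN): min(-15, 36, 48) = -15
n1 (MAX): max(31, -34, -15) = 31
n2.1.1 (MAX): max(-23, -26, 41) = 41
n2.1.2 (MAX): max(-2, 30) = 30
n2.1.3 (MAX): max(-4, 16, 39) = 39
n2.1.4 (MAX): max(-24, -45) = -24
n2.1 (MIN): min(41, 30, 39, -24) = -24
n2.2.1 (MAX): max(34, -22) = 34
n2.2.2 (MAX): max(22, -20) = 22
n2.2 (MIN): min(34, 22) = 22
n2 (MAX): max(-24, 22) = 22
MIN prefers the lower value; n1=31, n2=22. n2 is better since 22 < 31.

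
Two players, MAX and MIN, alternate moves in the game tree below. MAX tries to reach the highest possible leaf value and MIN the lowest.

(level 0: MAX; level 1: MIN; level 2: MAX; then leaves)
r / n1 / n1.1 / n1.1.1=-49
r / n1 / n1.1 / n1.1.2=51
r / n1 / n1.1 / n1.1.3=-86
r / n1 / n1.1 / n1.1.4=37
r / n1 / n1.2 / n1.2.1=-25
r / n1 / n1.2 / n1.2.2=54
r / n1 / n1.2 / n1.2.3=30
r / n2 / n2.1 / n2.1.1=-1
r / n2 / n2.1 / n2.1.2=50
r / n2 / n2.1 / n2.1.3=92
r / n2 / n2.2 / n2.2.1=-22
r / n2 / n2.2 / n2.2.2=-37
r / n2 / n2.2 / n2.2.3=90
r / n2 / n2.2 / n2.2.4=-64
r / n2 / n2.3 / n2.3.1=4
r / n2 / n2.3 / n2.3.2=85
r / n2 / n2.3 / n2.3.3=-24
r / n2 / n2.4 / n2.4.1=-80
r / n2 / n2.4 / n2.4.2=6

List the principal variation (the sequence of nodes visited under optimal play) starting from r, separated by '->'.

n1.1 (MAX): max(-49, 51, -86, 37) = 51
n1.2 (MAX): max(-25, 54, 30) = 54
n1 (MIN): min(51, 54) = 51
n2.1 (MAX): max(-1, 50, 92) = 92
n2.2 (MAX): max(-22, -37, 90, -64) = 90
n2.3 (MAX): max(4, 85, -24) = 85
n2.4 (MAX): max(-80, 6) = 6
n2 (MIN): min(92, 90, 85, 6) = 6
r (MAX): max(51, 6) = 51
At r, MAX picks n1 (highest: 51).
At n1, MIN picks n1.1 (lowest: 51).
At n1.1, MAX picks n1.1.2 (highest: 51).
Terminal value 51.

r -> n1 -> n1.1 -> n1.1.2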